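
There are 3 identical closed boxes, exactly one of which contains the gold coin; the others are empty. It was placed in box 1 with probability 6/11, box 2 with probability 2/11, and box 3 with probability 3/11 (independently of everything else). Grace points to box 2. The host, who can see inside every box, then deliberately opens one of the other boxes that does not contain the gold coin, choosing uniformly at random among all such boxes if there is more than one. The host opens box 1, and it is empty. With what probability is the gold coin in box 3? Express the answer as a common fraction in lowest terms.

Consider each possible location of the gold coin in turn.
If it is in box 1 (prior 6/11): the host opened box 1, so this case is ruled out; weight (6/11)·0 = 0.
If it is in box 2 (prior 2/11): the host has 2 equally likely choices, so probability 1/2; weight (2/11)·(1/2) = 1/11.
If it is in box 3 (prior 3/11): the host has no choice, probability 1; weight (3/11)·1 = 3/11.
The weights sum to 4/11.
So P(the gold coin in box 3 | the host opened box 1) = (3/11) / (4/11) = 3/4.

3/4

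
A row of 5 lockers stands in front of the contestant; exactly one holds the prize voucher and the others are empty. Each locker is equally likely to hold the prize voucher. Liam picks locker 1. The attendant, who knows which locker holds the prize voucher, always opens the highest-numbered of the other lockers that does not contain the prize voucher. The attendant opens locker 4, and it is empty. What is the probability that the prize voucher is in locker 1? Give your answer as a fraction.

0

Consider each possible location of the prize voucher in turn.
If it is in any of lockers 1, 2, and 3 (prior 1/5 each): the attendant would have opened locker 5 instead, probability 0; weight (1/5)·0 = 0 each.
If it is in locker 4 (prior 1/5): the attendant opened locker 4, so this case is ruled out; weight (1/5)·0 = 0.
If it is in locker 5 (prior 1/5): locker 4 is the highest-numbered option available, probability 1; weight (1/5)·1 = 1/5.
The weights sum to 1/5.
So P(the prize voucher in locker 1 | the attendant opened locker 4) = 0 / (1/5) = 0.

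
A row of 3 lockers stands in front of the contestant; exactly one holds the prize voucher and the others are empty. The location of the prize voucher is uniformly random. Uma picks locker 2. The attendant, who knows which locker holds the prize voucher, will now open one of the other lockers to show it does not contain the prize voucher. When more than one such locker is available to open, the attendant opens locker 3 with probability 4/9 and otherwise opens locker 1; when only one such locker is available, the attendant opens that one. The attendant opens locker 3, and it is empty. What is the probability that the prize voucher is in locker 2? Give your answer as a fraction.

4/13

Consider each possible location of the prize voucher in turn.
If it is in locker 1 (prior 1/3): only locker 3 is available, probability 1; weight (1/3)·1 = 1/3.
If it is in locker 2 (prior 1/3): locker 3 is available, opened with probability 4/9; weight (1/3)·(4/9) = 4/27.
If it is in locker 3 (prior 1/3): the attendant opened locker 3, so this case is ruled out; weight (1/3)·0 = 0.
The weights sum to 13/27.
So P(the prize voucher in locker 2 | the attendant opened locker 3) = (4/27) / (13/27) = 4/13.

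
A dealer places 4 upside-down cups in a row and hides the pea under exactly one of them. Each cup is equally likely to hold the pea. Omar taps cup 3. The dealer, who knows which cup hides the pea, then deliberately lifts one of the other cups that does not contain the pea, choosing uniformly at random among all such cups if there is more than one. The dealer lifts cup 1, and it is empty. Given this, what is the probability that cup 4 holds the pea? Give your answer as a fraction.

Consider each possible location of the pea in turn.
If it is under cup 1 (prior 1/4): the dealer opened cup 1, so this case is ruled out; weight (1/4)·0 = 0.
If it is under either of cups 2 and 4 (prior 1/4 each): the dealer has 2 equally likely choices, so probability 1/2; weight (1/4)·(1/2) = 1/8 each.
If it is under cup 3 (prior 1/4): the dealer has 3 equally likely choices, so probability 1/3; weight (1/4)·(1/3) = 1/12.
The weights sum to 1/3.
So P(the pea under cup 4 | the dealer opened cup 1) = (1/8) / (1/3) = 3/8.

3/8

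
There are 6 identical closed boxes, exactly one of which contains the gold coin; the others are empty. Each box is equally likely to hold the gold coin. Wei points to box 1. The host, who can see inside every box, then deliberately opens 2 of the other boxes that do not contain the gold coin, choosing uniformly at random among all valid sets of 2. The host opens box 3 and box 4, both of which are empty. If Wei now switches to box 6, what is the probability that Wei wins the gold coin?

Apply Bayes' rule, conditioning on where the gold coin actually is.
If it is in box 1 (prior 1/6): the host has 10 equally likely choices, so probability 1/10; weight (1/6)·(1/10) = 1/60.
If it is in any of boxes 2, 5, and 6 (prior 1/6 each): the host has 6 equally likely choices, so probability 1/6; weight (1/6)·(1/6) = 1/36 each.
If it is in either of boxes 3 and 4 (prior 1/6 each): that box was opened and seen not to hold the prize — ruled out; weight (1/6)·0 = 0 each.
The weights sum to 1/10.
So P(the gold coin in box 6 | the host opened box 3 and box 4) = (1/36) / (1/10) = 5/18.

5/18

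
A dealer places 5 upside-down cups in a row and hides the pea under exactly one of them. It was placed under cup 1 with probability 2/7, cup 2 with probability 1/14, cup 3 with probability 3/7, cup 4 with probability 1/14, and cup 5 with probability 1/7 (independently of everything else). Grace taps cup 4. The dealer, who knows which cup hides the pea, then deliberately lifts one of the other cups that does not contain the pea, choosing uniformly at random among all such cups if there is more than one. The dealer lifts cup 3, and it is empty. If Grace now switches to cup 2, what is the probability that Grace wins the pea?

4/31

Apply Bayes' rule, conditioning on where the pea actually is.
If it is under cup 1 (prior 2/7): the dealer has 3 equally likely choices, so probability 1/3; weight (2/7)·(1/3) = 2/21.
If it is under cup 2 (prior 1/14): the dealer has 3 equally likely choices, so probability 1/3; weight (1/14)·(1/3) = 1/42.
If it is under cup 3 (prior 3/7): the dealer opened cup 3, so this case is ruled out; weight (3/7)·0 = 0.
If it is under cup 4 (prior 1/14): the dealer has 4 equally likely choices, so probability 1/4; weight (1/14)·(1/4) = 1/56.
If it is under cup 5 (prior 1/7): the dealer has 3 equally likely choices, so probability 1/3; weight (1/7)·(1/3) = 1/21.
The weights sum to 31/168.
So P(the pea under cup 2 | the dealer opened cup 3) = (1/42) / (31/168) = 4/31.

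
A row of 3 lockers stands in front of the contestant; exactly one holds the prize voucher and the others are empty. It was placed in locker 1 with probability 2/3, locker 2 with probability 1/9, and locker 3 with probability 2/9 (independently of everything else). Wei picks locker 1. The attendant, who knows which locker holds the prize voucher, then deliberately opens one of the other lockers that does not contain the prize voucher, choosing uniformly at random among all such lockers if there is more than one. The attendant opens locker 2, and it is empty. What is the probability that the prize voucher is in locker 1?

Apply Bayes' rule, conditioning on where the prize voucher actually is.
If it is in locker 1 (prior 2/3): the attendant has 2 equally likely choices, so probability 1/2; weight (2/3)·(1/2) = 1/3.
If it is in locker 2 (prior 1/9): the attendant opened locker 2, so this case is ruled out; weight (1/9)·0 = 0.
If it is in locker 3 (prior 2/9): the attendant has no choice, probability 1; weight (2/9)·1 = 2/9.
The weights sum to 5/9.
So P(the prize voucher in locker 1 | the attendant opened locker 2) = (1/3) / (5/9) = 3/5.

3/5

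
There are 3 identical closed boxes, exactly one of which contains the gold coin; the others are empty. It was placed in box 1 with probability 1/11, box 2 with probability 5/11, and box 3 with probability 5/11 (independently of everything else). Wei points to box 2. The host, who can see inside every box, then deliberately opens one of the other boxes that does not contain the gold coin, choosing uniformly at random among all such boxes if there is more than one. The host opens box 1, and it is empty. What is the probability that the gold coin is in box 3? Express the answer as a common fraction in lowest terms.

Consider each possible location of the gold coin in turn.
If it is in box 1 (prior 1/11): the host opened box 1, so this case is ruled out; weight (1/11)·0 = 0.
If it is in box 2 (prior 5/11): the host has 2 equally likely choices, so probability 1/2; weight (5/11)·(1/2) = 5/22.
If it is in box 3 (prior 5/11): the host has no choice, probability 1; weight (5/11)·1 = 5/11.
The weights sum to 15/22.
So P(the gold coin in box 3 | the host opened box 1) = (5/11) / (15/22) = 2/3.

2/3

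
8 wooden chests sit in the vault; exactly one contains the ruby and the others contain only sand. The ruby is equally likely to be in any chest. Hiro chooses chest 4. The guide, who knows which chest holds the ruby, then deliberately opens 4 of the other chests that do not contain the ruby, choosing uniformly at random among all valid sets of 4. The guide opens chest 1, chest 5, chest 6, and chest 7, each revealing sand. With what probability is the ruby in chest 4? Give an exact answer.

1/8

Apply Bayes' rule, conditioning on where the ruby actually is.
If it is in any of chests 1, 5, 6, and 7 (prior 1/8 each): that chest was opened and seen not to hold the prize — ruled out; weight (1/8)·0 = 0 each.
If it is in any of chests 2, 3, and 8 (prior 1/8 each): the guide has 15 equally likely choices, so probability 1/15; weight (1/8)·(1/15) = 1/120 each.
If it is in chest 4 (prior 1/8): the guide has 35 equally likely choices, so probability 1/35; weight (1/8)·(1/35) = 1/280.
The weights sum to 1/35.
So P(the ruby in chest 4 | the guide opened chest 1, chest 5, chest 6, and chest 7) = (1/280) / (1/35) = 1/8.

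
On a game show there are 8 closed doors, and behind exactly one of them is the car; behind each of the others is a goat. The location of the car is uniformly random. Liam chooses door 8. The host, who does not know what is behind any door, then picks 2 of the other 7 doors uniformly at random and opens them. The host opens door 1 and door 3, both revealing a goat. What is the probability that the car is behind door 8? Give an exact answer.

1/6

Because the host chose which doors to open without knowing where the car is, the choice is independent of the prize location. Learning that none of the 2 opened doors holds the car simply rules out those 2 locations and leaves the remaining 6 doors still equally likely by symmetry.
So P(the car behind door 8) = 1/6.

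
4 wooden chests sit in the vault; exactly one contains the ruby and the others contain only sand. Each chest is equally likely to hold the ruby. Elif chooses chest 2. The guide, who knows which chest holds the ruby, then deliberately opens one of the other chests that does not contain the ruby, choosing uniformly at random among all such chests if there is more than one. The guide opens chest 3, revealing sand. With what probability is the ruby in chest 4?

Condition on the true location of the ruby.
If it is in either of chests 1 and 4 (prior 1/4 each): the guide has 2 equally likely choices, so probability 1/2; weight (1/4)·(1/2) = 1/8 each.
If it is in chest 2 (prior 1/4): the guide has 3 equally likely choices, so probability 1/3; weight (1/4)·(1/3) = 1/12.
If it is in chest 3 (prior 1/4): the guide opened chest 3, so this case is ruled out; weight (1/4)·0 = 0.
The weights sum to 1/3.
So P(the ruby in chest 4 | the guide opened chest 3) = (1/8) / (1/3) = 3/8.

3/8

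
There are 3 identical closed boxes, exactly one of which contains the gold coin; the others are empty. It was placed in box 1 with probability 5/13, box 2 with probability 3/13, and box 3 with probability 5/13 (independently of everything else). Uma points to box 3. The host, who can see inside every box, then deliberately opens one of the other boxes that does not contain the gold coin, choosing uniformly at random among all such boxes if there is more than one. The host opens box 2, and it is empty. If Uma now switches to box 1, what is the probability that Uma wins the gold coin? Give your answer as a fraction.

2/3

Apply Bayes' rule, conditioning on where the gold coin actually is.
If it is in box 1 (prior 5/13): the host has no choice, probability 1; weight (5/13)·1 = 5/13.
If it is in box 2 (prior 3/13): the host opened box 2, so this case is ruled out; weight (3/13)·0 = 0.
If it is in box 3 (prior 5/13): the host has 2 equally likely choices, so probability 1/2; weight (5/13)·(1/2) = 5/26.
The weights sum to 15/26.
So P(the gold coin in box 1 | the host opened box 2) = (5/13) / (15/26) = 2/3.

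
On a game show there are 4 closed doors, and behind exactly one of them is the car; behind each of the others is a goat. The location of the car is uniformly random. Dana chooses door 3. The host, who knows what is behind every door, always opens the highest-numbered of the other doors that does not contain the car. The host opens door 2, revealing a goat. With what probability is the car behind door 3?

0

Consider each possible location of the car in turn.
If it is behind either of doors 1 and 3 (prior 1/4 each): the host would have opened door 4 instead, probability 0; weight (1/4)·0 = 0 each.
If it is behind door 2 (prior 1/4): the host opened door 2, so this case is ruled out; weight (1/4)·0 = 0.
If it is behind door 4 (prior 1/4): door 2 is the highest-numbered option available, probability 1; weight (1/4)·1 = 1/4.
The weights sum to 1/4.
So P(the car behind door 3 | the host opened door 2) = 0 / (1/4) = 0.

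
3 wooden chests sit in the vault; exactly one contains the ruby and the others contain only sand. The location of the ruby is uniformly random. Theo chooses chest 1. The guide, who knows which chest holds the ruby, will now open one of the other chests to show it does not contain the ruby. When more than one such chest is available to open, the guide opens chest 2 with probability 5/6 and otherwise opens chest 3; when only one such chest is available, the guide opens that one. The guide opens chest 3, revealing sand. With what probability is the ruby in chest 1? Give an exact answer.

1/7

Apply Bayes' rule, conditioning on where the ruby actually is.
If it is in chest 1 (prior 1/3): chest 2 is available but not opened, probability 1/6; weight (1/3)·(1/6) = 1/18.
If it is in chest 2 (prior 1/3): only chest 3 is available, probability 1; weight (1/3)·1 = 1/3.
If it is in chest 3 (prior 1/3): the guide opened chest 3, so this case is ruled out; weight (1/3)·0 = 0.
The weights sum to 7/18.
So P(the ruby in chest 1 | the guide opened chest 3) = (1/18) / (7/18) = 1/7.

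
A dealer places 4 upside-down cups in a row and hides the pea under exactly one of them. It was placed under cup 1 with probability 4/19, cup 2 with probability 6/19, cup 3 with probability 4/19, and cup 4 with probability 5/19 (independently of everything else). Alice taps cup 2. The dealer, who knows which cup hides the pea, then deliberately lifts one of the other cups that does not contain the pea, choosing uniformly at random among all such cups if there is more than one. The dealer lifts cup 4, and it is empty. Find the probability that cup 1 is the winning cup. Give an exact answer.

1/3

Condition on the true location of the pea.
If it is under either of cups 1 and 3 (prior 4/19 each): the dealer has 2 equally likely choices, so probability 1/2; weight (4/19)·(1/2) = 2/19 each.
If it is under cup 2 (prior 6/19): the dealer has 3 equally likely choices, so probability 1/3; weight (6/19)·(1/3) = 2/19.
If it is under cup 4 (prior 5/19): the dealer opened cup 4, so this case is ruled out; weight (5/19)·0 = 0.
The weights sum to 6/19.
So P(the pea under cup 1 | the dealer opened cup 4) = (2/19) / (6/19) = 1/3.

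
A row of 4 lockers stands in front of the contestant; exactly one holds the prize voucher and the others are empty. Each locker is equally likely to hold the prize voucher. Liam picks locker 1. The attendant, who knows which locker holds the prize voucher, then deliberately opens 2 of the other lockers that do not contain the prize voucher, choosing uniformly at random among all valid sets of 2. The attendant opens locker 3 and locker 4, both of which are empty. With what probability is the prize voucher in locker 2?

3/4

Consider each possible location of the prize voucher in turn.
If it is in locker 1 (prior 1/4): the attendant has 3 equally likely choices, so probability 1/3; weight (1/4)·(1/3) = 1/12.
If it is in locker 2 (prior 1/4): the attendant has no choice, probability 1; weight (1/4)·1 = 1/4.
If it is in either of lockers 3 and 4 (prior 1/4 each): that locker was opened and seen not to hold the prize — ruled out; weight (1/4)·0 = 0 each.
The weights sum to 1/3.
So P(the prize voucher in locker 2 | the attendant opened locker 3 and locker 4) = (1/4) / (1/3) = 3/4.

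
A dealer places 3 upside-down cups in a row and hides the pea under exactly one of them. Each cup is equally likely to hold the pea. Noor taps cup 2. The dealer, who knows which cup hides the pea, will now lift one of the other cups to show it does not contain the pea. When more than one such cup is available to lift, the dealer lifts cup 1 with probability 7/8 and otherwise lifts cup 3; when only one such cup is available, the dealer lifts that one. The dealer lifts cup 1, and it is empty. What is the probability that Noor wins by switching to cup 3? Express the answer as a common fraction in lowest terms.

Apply Bayes' rule, conditioning on where the pea actually is.
If it is under cup 1 (prior 1/3): the dealer opened cup 1, so this case is ruled out; weight (1/3)·0 = 0.
If it is under cup 2 (prior 1/3): cup 1 is available, opened with probability 7/8; weight (1/3)·(7/8) = 7/24.
If it is under cup 3 (prior 1/3): only cup 1 is available, probability 1; weight (1/3)·1 = 1/3.
The weights sum to 5/8.
So P(the pea under cup 3 | the dealer opened cup 1) = (1/3) / (5/8) = 8/15.

8/15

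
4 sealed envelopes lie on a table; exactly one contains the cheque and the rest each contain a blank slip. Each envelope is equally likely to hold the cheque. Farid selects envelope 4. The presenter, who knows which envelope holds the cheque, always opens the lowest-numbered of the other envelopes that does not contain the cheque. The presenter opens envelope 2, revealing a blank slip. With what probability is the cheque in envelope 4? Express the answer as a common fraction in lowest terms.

Consider each possible location of the cheque in turn.
If it is in envelope 1 (prior 1/4): envelope 2 is the lowest-numbered option available, probability 1; weight (1/4)·1 = 1/4.
If it is in envelope 2 (prior 1/4): the presenter opened envelope 2, so this case is ruled out; weight (1/4)·0 = 0.
If it is in either of envelopes 3 and 4 (prior 1/4 each): the presenter would have opened envelope 1 instead, probability 0; weight (1/4)·0 = 0 each.
The weights sum to 1/4.
So P(the cheque in envelope 4 | the presenter opened envelope 2) = 0 / (1/4) = 0.

0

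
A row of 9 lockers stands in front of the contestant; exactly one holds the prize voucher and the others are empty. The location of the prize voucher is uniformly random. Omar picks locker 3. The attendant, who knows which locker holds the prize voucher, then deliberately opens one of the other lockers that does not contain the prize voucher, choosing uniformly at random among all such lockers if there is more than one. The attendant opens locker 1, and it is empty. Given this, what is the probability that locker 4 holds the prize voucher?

Consider each possible location of the prize voucher in turn.
If it is in locker 1 (prior 1/9): the attendant opened locker 1, so this case is ruled out; weight (1/9)·0 = 0.
If it is in any of lockers 2, 4, 5, 6, 7, 8, and 9 (prior 1/9 each): the attendant has 7 equally likely choices, so probability 1/7; weight (1/9)·(1/7) = 1/63 each.
If it is in locker 3 (prior 1/9): the attendant has 8 equally likely choices, so probability 1/8; weight (1/9)·(1/8) = 1/72.
The weights sum to 1/8.
So P(the prize voucher in locker 4 | the attendant opened locker 1) = (1/63) / (1/8) = 8/63.

8/63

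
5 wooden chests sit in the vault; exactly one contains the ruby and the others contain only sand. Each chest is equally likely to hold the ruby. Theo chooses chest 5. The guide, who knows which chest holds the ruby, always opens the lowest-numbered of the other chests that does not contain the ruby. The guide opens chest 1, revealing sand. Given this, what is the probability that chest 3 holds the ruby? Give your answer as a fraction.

1/4

Apply Bayes' rule, conditioning on where the ruby actually is.
If it is in chest 1 (prior 1/5): the guide opened chest 1, so this case is ruled out; weight (1/5)·0 = 0.
If it is in any of chests 2, 3, 4, and 5 (prior 1/5 each): chest 1 is the lowest-numbered option available, probability 1; weight (1/5)·1 = 1/5 each.
The weights sum to 4/5.
So P(the ruby in chest 3 | the guide opened chest 1) = (1/5) / (4/5) = 1/4.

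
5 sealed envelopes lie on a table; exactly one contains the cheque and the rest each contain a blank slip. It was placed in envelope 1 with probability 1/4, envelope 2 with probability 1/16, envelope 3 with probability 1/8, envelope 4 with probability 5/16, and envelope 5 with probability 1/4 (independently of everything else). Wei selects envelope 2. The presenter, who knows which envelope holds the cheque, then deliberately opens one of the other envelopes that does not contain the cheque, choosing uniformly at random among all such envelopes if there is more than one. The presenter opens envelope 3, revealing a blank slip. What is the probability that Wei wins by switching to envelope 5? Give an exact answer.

Apply Bayes' rule, conditioning on where the cheque actually is.
If it is in either of envelopes 1 and 5 (prior 1/4 each): the presenter has 3 equally likely choices, so probability 1/3; weight (1/4)·(1/3) = 1/12 each.
If it is in envelope 2 (prior 1/16): the presenter has 4 equally likely choices, so probability 1/4; weight (1/16)·(1/4) = 1/64.
If it is in envelope 3 (prior 1/8): the presenter opened envelope 3, so this case is ruled out; weight (1/8)·0 = 0.
If it is in envelope 4 (prior 5/16): the presenter has 3 equally likely choices, so probability 1/3; weight (5/16)·(1/3) = 5/48.
The weights sum to 55/192.
So P(the cheque in envelope 5 | the presenter opened envelope 3) = (1/12) / (55/192) = 16/55.

16/55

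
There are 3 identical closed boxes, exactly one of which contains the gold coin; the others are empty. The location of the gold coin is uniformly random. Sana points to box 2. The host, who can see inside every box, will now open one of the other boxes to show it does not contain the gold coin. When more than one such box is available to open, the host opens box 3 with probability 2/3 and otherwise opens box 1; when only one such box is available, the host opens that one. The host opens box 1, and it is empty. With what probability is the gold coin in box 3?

3/4

Condition on the true location of the gold coin.
If it is in box 1 (prior 1/3): the host opened box 1, so this case is ruled out; weight (1/3)·0 = 0.
If it is in box 2 (prior 1/3): box 3 is available but not opened, probability 1/3; weight (1/3)·(1/3) = 1/9.
If it is in box 3 (prior 1/3): only box 1 is available, probability 1; weight (1/3)·1 = 1/3.
The weights sum to 4/9.
So P(the gold coin in box 3 | the host opened box 1) = (1/3) / (4/9) = 3/4.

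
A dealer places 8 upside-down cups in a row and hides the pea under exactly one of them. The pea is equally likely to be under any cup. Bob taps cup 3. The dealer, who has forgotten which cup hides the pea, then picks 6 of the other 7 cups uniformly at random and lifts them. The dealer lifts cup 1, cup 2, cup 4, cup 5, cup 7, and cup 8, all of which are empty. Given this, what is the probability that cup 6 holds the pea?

1/2

Apply Bayes' rule, conditioning on where the pea actually is.
If it is under any of cups 1, 2, 4, 5, 7, and 8 (prior 1/8 each): that cup was opened and seen not to hold the prize — ruled out; weight (1/8)·0 = 0 each.
If it is under either of cups 3 and 6 (prior 1/8 each): the dealer picks exactly this set with probability 1/7 regardless, and none is the prize; weight (1/8)·(1/7) = 1/56 each.
The weights sum to 1/28.
So P(the pea under cup 6 | the dealer opened cup 1, cup 2, cup 4, cup 5, cup 7, and cup 8) = (1/56) / (1/28) = 1/2.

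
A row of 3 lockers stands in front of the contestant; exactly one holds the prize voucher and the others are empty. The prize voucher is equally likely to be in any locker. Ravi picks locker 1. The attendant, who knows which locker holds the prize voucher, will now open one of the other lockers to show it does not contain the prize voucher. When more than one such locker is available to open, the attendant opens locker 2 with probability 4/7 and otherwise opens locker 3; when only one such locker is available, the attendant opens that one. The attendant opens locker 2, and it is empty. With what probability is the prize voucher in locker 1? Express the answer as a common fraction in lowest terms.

Condition on the true location of the prize voucher.
If it is in locker 1 (prior 1/3): locker 2 is available, opened with probability 4/7; weight (1/3)·(4/7) = 4/21.
If it is in locker 2 (prior 1/3): the attendant opened locker 2, so this case is ruled out; weight (1/3)·0 = 0.
If it is in locker 3 (prior 1/3): only locker 2 is available, probability 1; weight (1/3)·1 = 1/3.
The weights sum to 11/21.
So P(the prize voucher in locker 1 | the attendant opened locker 2) = (4/21) / (11/21) = 4/11.

4/11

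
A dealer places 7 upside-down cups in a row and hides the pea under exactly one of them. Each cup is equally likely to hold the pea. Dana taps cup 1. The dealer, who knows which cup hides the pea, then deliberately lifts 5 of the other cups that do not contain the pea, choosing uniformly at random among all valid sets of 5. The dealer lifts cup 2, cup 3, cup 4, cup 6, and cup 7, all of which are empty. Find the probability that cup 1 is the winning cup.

Consider each possible location of the pea in turn.
If it is under cup 1 (prior 1/7): the dealer has 6 equally likely choices, so probability 1/6; weight (1/7)·(1/6) = 1/42.
If it is under any of cups 2, 3, 4, 6, and 7 (prior 1/7 each): that cup was opened and seen not to hold the prize — ruled out; weight (1/7)·0 = 0 each.
If it is under cup 5 (prior 1/7): the dealer has no choice, probability 1; weight (1/7)·1 = 1/7.
The weights sum to 1/6.
So P(the pea under cup 1 | the dealer opened cup 2, cup 3, cup 4, cup 6, and cup 7) = (1/42) / (1/6) = 1/7.

1/7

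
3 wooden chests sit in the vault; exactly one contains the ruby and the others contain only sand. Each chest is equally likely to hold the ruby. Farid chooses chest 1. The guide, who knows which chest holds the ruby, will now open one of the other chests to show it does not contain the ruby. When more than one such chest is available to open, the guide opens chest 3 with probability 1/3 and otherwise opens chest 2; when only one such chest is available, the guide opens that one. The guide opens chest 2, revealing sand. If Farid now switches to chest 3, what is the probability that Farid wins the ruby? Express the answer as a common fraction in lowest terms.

Consider each possible location of the ruby in turn.
If it is in chest 1 (prior 1/3): chest 3 is available but not opened, probability 2/3; weight (1/3)·(2/3) = 2/9.
If it is in chest 2 (prior 1/3): the guide opened chest 2, so this case is ruled out; weight (1/3)·0 = 0.
If it is in chest 3 (prior 1/3): only chest 2 is available, probability 1; weight (1/3)·1 = 1/3.
The weights sum to 5/9.
So P(the ruby in chest 3 | the guide opened chest 2) = (1/3) / (5/9) = 3/5.

3/5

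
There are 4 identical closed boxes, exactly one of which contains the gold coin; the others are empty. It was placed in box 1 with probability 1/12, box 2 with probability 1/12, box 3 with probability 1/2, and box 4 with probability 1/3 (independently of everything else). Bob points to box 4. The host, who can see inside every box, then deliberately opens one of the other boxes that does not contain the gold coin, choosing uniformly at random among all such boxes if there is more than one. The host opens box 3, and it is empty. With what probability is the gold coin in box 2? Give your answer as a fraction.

3/14

Consider each possible location of the gold coin in turn.
If it is in either of boxes 1 and 2 (prior 1/12 each): the host has 2 equally likely choices, so probability 1/2; weight (1/12)·(1/2) = 1/24 each.
If it is in box 3 (prior 1/2): the host opened box 3, so this case is ruled out; weight (1/2)·0 = 0.
If it is in box 4 (prior 1/3): the host has 3 equally likely choices, so probability 1/3; weight (1/3)·(1/3) = 1/9.
The weights sum to 7/36.
So P(the gold coin in box 2 | the host opened box 3) = (1/24) / (7/36) = 3/14.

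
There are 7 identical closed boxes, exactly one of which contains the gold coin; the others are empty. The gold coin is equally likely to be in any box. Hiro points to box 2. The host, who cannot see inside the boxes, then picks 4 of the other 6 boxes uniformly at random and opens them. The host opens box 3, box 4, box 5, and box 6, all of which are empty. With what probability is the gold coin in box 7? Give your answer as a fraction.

Apply Bayes' rule, conditioning on where the gold coin actually is.
If it is in any of boxes 1, 2, and 7 (prior 1/7 each): the host picks exactly this set with probability 1/15 regardless, and none is the prize; weight (1/7)·(1/15) = 1/105 each.
If it is in any of boxes 3, 4, 5, and 6 (prior 1/7 each): that box was opened and seen not to hold the prize — ruled out; weight (1/7)·0 = 0 each.
The weights sum to 1/35.
So P(the gold coin in box 7 | the host opened box 3, box 4, box 5, and box 6) = (1/105) / (1/35) = 1/3.

1/3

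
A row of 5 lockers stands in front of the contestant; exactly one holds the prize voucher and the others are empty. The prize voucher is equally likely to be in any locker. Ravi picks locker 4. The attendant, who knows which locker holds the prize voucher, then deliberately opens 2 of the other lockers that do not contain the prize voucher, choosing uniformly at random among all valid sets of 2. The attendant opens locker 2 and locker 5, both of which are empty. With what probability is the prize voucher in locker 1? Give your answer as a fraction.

2/5

Condition on the true location of the prize voucher.
If it is in either of lockers 1 and 3 (prior 1/5 each): the attendant has 3 equally likely choices, so probability 1/3; weight (1/5)·(1/3) = 1/15 each.
If it is in either of lockers 2 and 5 (prior 1/5 each): that locker was opened and seen not to hold the prize — ruled out; weight (1/5)·0 = 0 each.
If it is in locker 4 (prior 1/5): the attendant has 6 equally likely choices, so probability 1/6; weight (1/5)·(1/6) = 1/30.
The weights sum to 1/6.
So P(the prize voucher in locker 1 | the attendant opened locker 2 and locker 5) = (1/15) / (1/6) = 2/5.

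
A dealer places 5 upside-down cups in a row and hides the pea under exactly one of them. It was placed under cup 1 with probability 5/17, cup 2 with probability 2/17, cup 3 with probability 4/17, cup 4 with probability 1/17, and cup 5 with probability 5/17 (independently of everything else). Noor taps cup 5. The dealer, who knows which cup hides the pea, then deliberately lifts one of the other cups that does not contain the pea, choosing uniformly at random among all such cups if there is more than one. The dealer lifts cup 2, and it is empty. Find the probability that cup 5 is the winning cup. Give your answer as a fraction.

3/11

Condition on the true location of the pea.
If it is under cup 1 (prior 5/17): the dealer has 3 equally likely choices, so probability 1/3; weight (5/17)·(1/3) = 5/51.
If it is under cup 2 (prior 2/17): the dealer opened cup 2, so this case is ruled out; weight (2/17)·0 = 0.
If it is under cup 3 (prior 4/17): the dealer has 3 equally likely choices, so probability 1/3; weight (4/17)·(1/3) = 4/51.
If it is under cup 4 (prior 1/17): the dealer has 3 equally likely choices, so probability 1/3; weight (1/17)·(1/3) = 1/51.
If it is under cup 5 (prior 5/17): the dealer has 4 equally likely choices, so probability 1/4; weight (5/17)·(1/4) = 5/68.
The weights sum to 55/204.
So P(the pea under cup 5 | the dealer opened cup 2) = (5/68) / (55/204) = 3/11.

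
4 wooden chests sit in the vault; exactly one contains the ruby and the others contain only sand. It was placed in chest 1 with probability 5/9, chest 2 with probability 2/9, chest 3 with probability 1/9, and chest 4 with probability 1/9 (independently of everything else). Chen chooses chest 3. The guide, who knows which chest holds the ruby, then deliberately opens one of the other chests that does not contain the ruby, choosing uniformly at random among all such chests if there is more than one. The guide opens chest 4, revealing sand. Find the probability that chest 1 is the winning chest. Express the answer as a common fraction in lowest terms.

15/23

Condition on the true location of the ruby.
If it is in chest 1 (prior 5/9): the guide has 2 equally likely choices, so probability 1/2; weight (5/9)·(1/2) = 5/18.
If it is in chest 2 (prior 2/9): the guide has 2 equally likely choices, so probability 1/2; weight (2/9)·(1/2) = 1/9.
If it is in chest 3 (prior 1/9): the guide has 3 equally likely choices, so probability 1/3; weight (1/9)·(1/3) = 1/27.
If it is in chest 4 (prior 1/9): the guide opened chest 4, so this case is ruled out; weight (1/9)·0 = 0.
The weights sum to 23/54.
So P(the ruby in chest 1 | the guide opened chest 4) = (5/18) / (23/54) = 15/23.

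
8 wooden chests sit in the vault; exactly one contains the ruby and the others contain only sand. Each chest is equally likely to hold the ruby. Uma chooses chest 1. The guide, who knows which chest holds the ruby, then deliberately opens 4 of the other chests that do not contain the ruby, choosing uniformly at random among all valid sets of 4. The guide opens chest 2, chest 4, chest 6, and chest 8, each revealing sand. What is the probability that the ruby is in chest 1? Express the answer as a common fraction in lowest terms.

Condition on the true location of the ruby.
If it is in chest 1 (prior 1/8): the guide has 35 equally likely choices, so probability 1/35; weight (1/8)·(1/35) = 1/280.
If it is in any of chests 2, 4, 6, and 8 (prior 1/8 each): that chest was opened and seen not to hold the prize — ruled out; weight (1/8)·0 = 0 each.
If it is in any of chests 3, 5, and 7 (prior 1/8 each): the guide has 15 equally likely choices, so probability 1/15; weight (1/8)·(1/15) = 1/120 each.
The weights sum to 1/35.
So P(the ruby in chest 1 | the guide opened chest 2, chest 4, chest 6, and chest 8) = (1/280) / (1/35) = 1/8.

1/8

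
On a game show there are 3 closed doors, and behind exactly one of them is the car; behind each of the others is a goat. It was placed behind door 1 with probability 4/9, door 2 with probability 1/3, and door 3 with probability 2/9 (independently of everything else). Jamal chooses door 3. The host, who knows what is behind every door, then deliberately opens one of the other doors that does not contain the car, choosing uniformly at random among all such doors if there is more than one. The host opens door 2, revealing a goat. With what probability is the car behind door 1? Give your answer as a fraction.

4/5

Consider each possible location of the car in turn.
If it is behind door 1 (prior 4/9): the host has no choice, probability 1; weight (4/9)·1 = 4/9.
If it is behind door 2 (prior 1/3): the host opened door 2, so this case is ruled out; weight (1/3)·0 = 0.
If it is behind door 3 (prior 2/9): the host has 2 equally likely choices, so probability 1/2; weight (2/9)·(1/2) = 1/9.
The weights sum to 5/9.
So P(the car behind door 1 | the host opened door 2) = (4/9) / (5/9) = 4/5.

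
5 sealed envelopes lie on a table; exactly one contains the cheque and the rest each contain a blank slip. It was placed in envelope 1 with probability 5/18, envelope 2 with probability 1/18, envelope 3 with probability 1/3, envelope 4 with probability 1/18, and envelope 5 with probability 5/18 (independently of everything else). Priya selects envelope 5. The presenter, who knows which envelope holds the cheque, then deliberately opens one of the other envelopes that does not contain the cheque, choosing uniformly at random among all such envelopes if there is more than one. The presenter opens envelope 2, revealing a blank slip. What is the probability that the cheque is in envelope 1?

20/63

Apply Bayes' rule, conditioning on where the cheque actually is.
If it is in envelope 1 (prior 5/18): the presenter has 3 equally likely choices, so probability 1/3; weight (5/18)·(1/3) = 5/54.
If it is in envelope 2 (prior 1/18): the presenter opened envelope 2, so this case is ruled out; weight (1/18)·0 = 0.
If it is in envelope 3 (prior 1/3): the presenter has 3 equally likely choices, so probability 1/3; weight (1/3)·(1/3) = 1/9.
If it is in envelope 4 (prior 1/18): the presenter has 3 equally likely choices, so probability 1/3; weight (1/18)·(1/3) = 1/54.
If it is in envelope 5 (prior 5/18): the presenter has 4 equally likely choices, so probability 1/4; weight (5/18)·(1/4) = 5/72.
The weights sum to 7/24.
So P(the cheque in envelope 1 | the presenter opened envelope 2) = (5/54) / (7/24) = 20/63.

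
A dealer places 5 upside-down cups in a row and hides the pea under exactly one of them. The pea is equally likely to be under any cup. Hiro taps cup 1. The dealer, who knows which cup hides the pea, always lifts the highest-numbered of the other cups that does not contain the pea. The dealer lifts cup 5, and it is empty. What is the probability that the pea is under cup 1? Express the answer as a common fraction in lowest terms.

1/4

Consider each possible location of the pea in turn.
If it is under any of cups 1, 2, 3, and 4 (prior 1/5 each): cup 5 is the highest-numbered option available, probability 1; weight (1/5)·1 = 1/5 each.
If it is under cup 5 (prior 1/5): the dealer opened cup 5, so this case is ruled out; weight (1/5)·0 = 0.
The weights sum to 4/5.
So P(the pea under cup 1 | the dealer opened cup 5) = (1/5) / (4/5) = 1/4.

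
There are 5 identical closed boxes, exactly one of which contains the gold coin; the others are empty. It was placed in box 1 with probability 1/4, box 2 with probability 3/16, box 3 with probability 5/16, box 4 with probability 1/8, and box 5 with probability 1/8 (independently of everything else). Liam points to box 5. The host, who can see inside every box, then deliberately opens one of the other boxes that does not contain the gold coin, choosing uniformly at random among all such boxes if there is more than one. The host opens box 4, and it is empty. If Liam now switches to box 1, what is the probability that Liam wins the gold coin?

Condition on the true location of the gold coin.
If it is in box 1 (prior 1/4): the host has 3 equally likely choices, so probability 1/3; weight (1/4)·(1/3) = 1/12.
If it is in box 2 (prior 3/16): the host has 3 equally likely choices, so probability 1/3; weight (3/16)·(1/3) = 1/16.
If it is in box 3 (prior 5/16): the host has 3 equally likely choices, so probability 1/3; weight (5/16)·(1/3) = 5/48.
If it is in box 4 (prior 1/8): the host opened box 4, so this case is ruled out; weight (1/8)·0 = 0.
If it is in box 5 (prior 1/8): the host has 4 equally likely choices, so probability 1/4; weight (1/8)·(1/4) = 1/32.
The weights sum to 9/32.
So P(the gold coin in box 1 | the host opened box 4) = (1/12) / (9/32) = 8/27.

8/27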